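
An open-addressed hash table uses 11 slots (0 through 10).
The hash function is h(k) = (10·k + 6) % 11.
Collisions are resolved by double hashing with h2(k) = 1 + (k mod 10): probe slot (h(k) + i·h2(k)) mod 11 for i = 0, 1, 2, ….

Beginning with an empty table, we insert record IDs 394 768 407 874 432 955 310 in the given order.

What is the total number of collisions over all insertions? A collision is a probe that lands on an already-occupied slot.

8

394: h=8 -> slot 8
768: h=8, h2=9, probe 8,6 -> slot 6
407: h=6, h2=8, probe 6,3 -> slot 3
874: h=1 -> slot 1
432: h=3, h2=3, probe 3,6,9 -> slot 9
955: h=8, h2=6, probe 8,3,9,4 -> slot 4
310: h=4, h2=1, probe 4,5 -> slot 5
Table: [—, 874, —, 407, 955, 310, 768, —, 394, 432, —]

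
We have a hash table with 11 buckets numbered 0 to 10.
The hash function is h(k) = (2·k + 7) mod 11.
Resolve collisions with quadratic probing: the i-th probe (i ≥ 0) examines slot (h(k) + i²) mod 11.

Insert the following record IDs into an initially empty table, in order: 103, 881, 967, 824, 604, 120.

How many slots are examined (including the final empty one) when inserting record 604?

103: h=4 => slot 4
881: h=9 => slot 9
967: h=5 => slot 5
824: h=5, probe 5,6 => slot 6
604: h=5, probe 5,6,9,3 => slot 3
120: h=5, probe 5,6,9,3,10 => slot 10
Table: [—, —, —, 604, 103, 967, 824, —, —, 881, 120]

4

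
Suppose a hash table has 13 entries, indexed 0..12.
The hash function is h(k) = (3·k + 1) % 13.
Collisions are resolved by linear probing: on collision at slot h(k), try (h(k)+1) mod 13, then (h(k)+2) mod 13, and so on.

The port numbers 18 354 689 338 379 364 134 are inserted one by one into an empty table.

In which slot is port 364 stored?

Insert 18: h=3, slot 3 empty -> index 3.
Insert 354: h=10, slot 10 empty -> index 10.
Insert 689: h=1, slot 1 empty -> index 1.
Insert 338: h=1, slot 1 occupied -> index 2.
Insert 379: h=7, slot 7 empty -> index 7.
Insert 364: h=1, slots 1,2,3 occupied -> index 4.
Insert 134: h=0, slot 0 empty -> index 0.
Table: [134, 689, 338, 18, 364, -, -, 379, -, -, 354, -, -]

4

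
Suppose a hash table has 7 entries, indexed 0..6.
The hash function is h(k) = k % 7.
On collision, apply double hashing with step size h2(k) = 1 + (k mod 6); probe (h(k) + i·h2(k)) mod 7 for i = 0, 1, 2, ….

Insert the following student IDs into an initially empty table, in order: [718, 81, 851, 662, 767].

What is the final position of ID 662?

718: h=4 -> slot 4
81: h=4, h2=4, probe 4,1 -> slot 1
851: h=4, h2=6, probe 4,3 -> slot 3
662: h=4, h2=3, probe 4,0 -> slot 0
767: h=4, h2=6, probe 4,3,2 -> slot 2
Table: [662, 81, 767, 851, 718, —, —]

0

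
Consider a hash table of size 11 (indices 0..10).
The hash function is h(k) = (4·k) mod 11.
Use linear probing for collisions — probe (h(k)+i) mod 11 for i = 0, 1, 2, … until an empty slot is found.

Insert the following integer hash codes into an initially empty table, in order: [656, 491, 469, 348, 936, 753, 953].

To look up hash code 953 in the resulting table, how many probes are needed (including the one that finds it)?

6

Insert 656: h=6, slot 6 empty → index 6.
Insert 491: h=6, slot 6 occupied → index 7.
Insert 469: h=6, slots 6,7 occupied → index 8.
Insert 348: h=6, slots 6,7,8 occupied → index 9.
Insert 936: h=4, slot 4 empty → index 4.
Insert 753: h=9, slot 9 occupied → index 10.
Insert 953: h=6, slots 6,7,8,9,10 occupied → index 0.
Table: [953, _, _, _, 936, _, 656, 491, 469, 348, 753]
Lookup 953: h=6, probe 6,7,8,9,10,0 → found at 0.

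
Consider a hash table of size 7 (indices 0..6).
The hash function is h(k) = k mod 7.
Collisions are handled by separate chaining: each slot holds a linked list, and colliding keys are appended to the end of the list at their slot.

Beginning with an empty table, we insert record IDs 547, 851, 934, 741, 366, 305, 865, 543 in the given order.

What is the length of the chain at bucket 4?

4

547 -> bucket 1
851 -> bucket 4
934 -> bucket 3
741 -> bucket 6
366 -> bucket 2
305 -> bucket 4 (collision)
865 -> bucket 4 (collision)
543 -> bucket 4 (collision)
Final buckets:
0: —
1: 547
2: 366
3: 934
4: 851 -> 305 -> 865 -> 543
5: —
6: 741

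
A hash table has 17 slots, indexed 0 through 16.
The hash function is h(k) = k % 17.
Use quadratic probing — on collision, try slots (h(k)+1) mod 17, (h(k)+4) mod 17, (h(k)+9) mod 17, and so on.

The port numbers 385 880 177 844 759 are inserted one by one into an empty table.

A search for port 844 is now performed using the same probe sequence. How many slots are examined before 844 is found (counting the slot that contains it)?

2

385: h=11 → slot 11
880: h=13 → slot 13
177: h=7 → slot 7
844: h=11, probe 11,12 → slot 12
759: h=11, probe 11,12,15 → slot 15
Table: [-, -, -, -, -, -, -, 177, -, -, -, 385, 844, 880, -, 759, -]
Lookup 844: h=11, probe 11,12 → found at 12.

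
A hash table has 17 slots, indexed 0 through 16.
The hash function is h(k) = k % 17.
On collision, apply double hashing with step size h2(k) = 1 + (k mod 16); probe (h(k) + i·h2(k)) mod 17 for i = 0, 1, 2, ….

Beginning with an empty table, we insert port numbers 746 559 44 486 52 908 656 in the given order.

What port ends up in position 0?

746: h=15 -> slot 15
559: h=15, h2=16, probe 15,14 -> slot 14
44: h=10 -> slot 10
486: h=10, h2=7, probe 10,0 -> slot 0
52: h=1 -> slot 1
908: h=7 -> slot 7
656: h=10, h2=1, probe 10,11 -> slot 11
Table: [486, 52, _, _, _, _, _, 908, _, _, 44, 656, _, _, 559, 746, _]

486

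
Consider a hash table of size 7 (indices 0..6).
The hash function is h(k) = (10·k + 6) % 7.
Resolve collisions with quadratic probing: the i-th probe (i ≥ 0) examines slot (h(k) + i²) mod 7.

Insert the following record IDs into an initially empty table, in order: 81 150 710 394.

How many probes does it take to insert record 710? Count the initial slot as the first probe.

Insert 81: h=4, slot 4 empty => index 4.
Insert 150: h=1, slot 1 empty => index 1.
Insert 710: h=1, slot 1 occupied => index 2.
Insert 394: h=5, slot 5 empty => index 5.
Table: [_, 150, 710, _, 81, 394, _]

2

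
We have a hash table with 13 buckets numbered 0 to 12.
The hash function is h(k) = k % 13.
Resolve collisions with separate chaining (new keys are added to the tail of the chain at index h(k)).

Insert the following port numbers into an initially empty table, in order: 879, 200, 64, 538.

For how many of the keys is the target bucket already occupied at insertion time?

1

Insert 879: h=8, bucket 8 empty -> new chain.
Insert 200: h=5, bucket 5 empty -> new chain.
Insert 64: h=12, bucket 12 empty -> new chain.
Insert 538: h=5, bucket 5 nonempty -> append to chain.
Final buckets:
0: ∅
1: ∅
2: ∅
3: ∅
4: ∅
5: 200 -> 538
6: ∅
7: ∅
8: 879
9: ∅
10: ∅
11: ∅
12: 64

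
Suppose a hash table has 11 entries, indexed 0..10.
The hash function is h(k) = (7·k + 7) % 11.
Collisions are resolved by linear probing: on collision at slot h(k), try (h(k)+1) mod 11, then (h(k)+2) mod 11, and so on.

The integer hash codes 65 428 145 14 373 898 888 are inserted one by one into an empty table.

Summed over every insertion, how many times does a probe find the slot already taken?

65 hashes to 0; slot 0 is free => place at 0.
428 hashes to 0; 0 taken => place at 1.
145 hashes to 10; slot 10 is free => place at 10.
14 hashes to 6; slot 6 is free => place at 6.
373 hashes to 0; 0,1 taken => place at 2.
898 hashes to 1; 1,2 taken => place at 3.
888 hashes to 8; slot 8 is free => place at 8.
Table: [65, 428, 373, 898, —, —, 14, —, 888, —, 145]

5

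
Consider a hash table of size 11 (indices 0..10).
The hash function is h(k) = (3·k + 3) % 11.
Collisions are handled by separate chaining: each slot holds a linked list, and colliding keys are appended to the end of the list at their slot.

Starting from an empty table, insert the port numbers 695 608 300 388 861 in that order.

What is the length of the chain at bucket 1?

Insert 695: h=9, bucket 9 empty -> new chain.
Insert 608: h=1, bucket 1 empty -> new chain.
Insert 300: h=1, bucket 1 nonempty -> append to chain.
Insert 388: h=1, bucket 1 nonempty -> append to chain.
Insert 861: h=1, bucket 1 nonempty -> append to chain.
Final buckets:
0: -
1: 608 -> 300 -> 388 -> 861
2: -
3: -
4: -
5: -
6: -
7: -
8: -
9: 695
10: -

4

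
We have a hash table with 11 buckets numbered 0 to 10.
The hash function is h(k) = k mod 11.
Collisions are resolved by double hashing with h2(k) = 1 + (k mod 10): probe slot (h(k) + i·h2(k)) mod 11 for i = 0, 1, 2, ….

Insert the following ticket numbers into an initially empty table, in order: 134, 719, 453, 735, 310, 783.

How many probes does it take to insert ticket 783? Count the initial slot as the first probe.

134 hashes to 2; slot 2 is free -> place at 2.
719 hashes to 4; slot 4 is free -> place at 4.
453 hashes to 2, h2=4; 2 taken -> place at 6.
735 hashes to 9; slot 9 is free -> place at 9.
310 hashes to 2, h2=1; 2 taken -> place at 3.
783 hashes to 2, h2=4; 2,6 taken -> place at 10.
Table: [_, _, 134, 310, 719, _, 453, _, _, 735, 783]

3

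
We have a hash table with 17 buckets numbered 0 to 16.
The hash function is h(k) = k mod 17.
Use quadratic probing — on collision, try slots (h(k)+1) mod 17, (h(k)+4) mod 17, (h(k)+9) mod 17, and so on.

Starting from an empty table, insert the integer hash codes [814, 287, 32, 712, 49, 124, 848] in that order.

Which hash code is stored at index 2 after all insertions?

Insert 814: h=15, slot 15 empty -> index 15.
Insert 287: h=15, slot 15 occupied -> index 16.
Insert 32: h=15, slots 15,16 occupied -> index 2.
Insert 712: h=15, slots 15,16,2 occupied -> index 7.
Insert 49: h=15, slots 15,16,2,7 occupied -> index 14.
Insert 124: h=5, slot 5 empty -> index 5.
Insert 848: h=15, slots 15,16,2,7,14 occupied -> index 6.
Table: [-, -, 32, -, -, 124, 848, 712, -, -, -, -, -, -, 49, 814, 287]

32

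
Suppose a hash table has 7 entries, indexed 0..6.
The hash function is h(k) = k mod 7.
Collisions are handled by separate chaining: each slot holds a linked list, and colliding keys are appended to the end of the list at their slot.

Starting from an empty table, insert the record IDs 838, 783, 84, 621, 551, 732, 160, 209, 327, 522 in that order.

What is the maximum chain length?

4

Insert 838: h=5, bucket 5 empty -> new chain.
Insert 783: h=6, bucket 6 empty -> new chain.
Insert 84: h=0, bucket 0 empty -> new chain.
Insert 621: h=5, bucket 5 nonempty -> append to chain.
Insert 551: h=5, bucket 5 nonempty -> append to chain.
Insert 732: h=4, bucket 4 empty -> new chain.
Insert 160: h=6, bucket 6 nonempty -> append to chain.
Insert 209: h=6, bucket 6 nonempty -> append to chain.
Insert 327: h=5, bucket 5 nonempty -> append to chain.
Insert 522: h=4, bucket 4 nonempty -> append to chain.
Final buckets:
0: 84
1: _
2: _
3: _
4: 732 -> 522
5: 838 -> 621 -> 551 -> 327
6: 783 -> 160 -> 209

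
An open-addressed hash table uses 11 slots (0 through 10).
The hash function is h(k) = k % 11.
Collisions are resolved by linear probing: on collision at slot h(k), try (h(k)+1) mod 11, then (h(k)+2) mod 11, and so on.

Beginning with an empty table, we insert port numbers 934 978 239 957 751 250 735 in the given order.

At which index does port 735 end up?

2

Insert 934: h=10, slot 10 empty → index 10.
Insert 978: h=10, slot 10 occupied → index 0.
Insert 239: h=8, slot 8 empty → index 8.
Insert 957: h=0, slot 0 occupied → index 1.
Insert 751: h=3, slot 3 empty → index 3.
Insert 250: h=8, slot 8 occupied → index 9.
Insert 735: h=9, slots 9,10,0,1 occupied → index 2.
Table: [978, 957, 735, 751, ∅, ∅, ∅, ∅, 239, 250, 934]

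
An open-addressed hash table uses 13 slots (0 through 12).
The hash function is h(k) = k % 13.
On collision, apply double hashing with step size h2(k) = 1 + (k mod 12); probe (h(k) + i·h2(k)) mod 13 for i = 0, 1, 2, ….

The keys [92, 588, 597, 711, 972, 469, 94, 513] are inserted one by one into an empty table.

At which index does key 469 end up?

Insert 92: h=1, slot 1 empty => index 1.
Insert 588: h=3, slot 3 empty => index 3.
Insert 597: h=12, slot 12 empty => index 12.
Insert 711: h=9, slot 9 empty => index 9.
Insert 972: h=10, slot 10 empty => index 10.
Insert 469: h=1, h2=2, slots 1,3 occupied => index 5.
Insert 94: h=3, h2=11, slots 3,1,12,10 occupied => index 8.
Insert 513: h=6, slot 6 empty => index 6.
Table: [—, 92, —, 588, —, 469, 513, —, 94, 711, 972, —, 597]

5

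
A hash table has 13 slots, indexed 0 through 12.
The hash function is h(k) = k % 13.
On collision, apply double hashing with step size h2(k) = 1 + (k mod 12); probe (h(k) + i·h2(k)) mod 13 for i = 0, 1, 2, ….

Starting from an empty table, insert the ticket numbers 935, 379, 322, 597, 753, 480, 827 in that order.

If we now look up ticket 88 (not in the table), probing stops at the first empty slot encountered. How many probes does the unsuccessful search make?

Insert 935: h=12, slot 12 empty → index 12.
Insert 379: h=2, slot 2 empty → index 2.
Insert 322: h=10, slot 10 empty → index 10.
Insert 597: h=12, h2=10, slot 12 occupied → index 9.
Insert 753: h=12, h2=10, slots 12,9 occupied → index 6.
Insert 480: h=12, h2=1, slot 12 occupied → index 0.
Insert 827: h=8, slot 8 empty → index 8.
Table: [480, ., 379, ., ., ., 753, ., 827, 597, 322, ., 935]
Lookup 88: h=10, h2=5, probe 10,2,7 → slot 7 empty, not found.

3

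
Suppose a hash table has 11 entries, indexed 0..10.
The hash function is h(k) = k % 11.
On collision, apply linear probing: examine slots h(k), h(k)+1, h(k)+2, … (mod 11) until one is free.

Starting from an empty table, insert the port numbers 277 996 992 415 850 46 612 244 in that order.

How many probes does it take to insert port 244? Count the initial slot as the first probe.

8

277: h=2 => slot 2
996: h=6 => slot 6
992: h=2, probe 2,3 => slot 3
415: h=8 => slot 8
850: h=3, probe 3,4 => slot 4
46: h=2, probe 2,3,4,5 => slot 5
612: h=7 => slot 7
244: h=2, probe 2,3,4,5,6,7,8,9 => slot 9
Table: [-, -, 277, 992, 850, 46, 996, 612, 415, 244, -]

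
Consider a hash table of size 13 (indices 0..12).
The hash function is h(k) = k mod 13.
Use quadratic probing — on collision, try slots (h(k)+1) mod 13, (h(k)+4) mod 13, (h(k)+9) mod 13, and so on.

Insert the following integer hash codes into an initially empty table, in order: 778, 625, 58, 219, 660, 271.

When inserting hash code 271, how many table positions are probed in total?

3

Insert 778: h=11, slot 11 empty -> index 11.
Insert 625: h=1, slot 1 empty -> index 1.
Insert 58: h=6, slot 6 empty -> index 6.
Insert 219: h=11, slot 11 occupied -> index 12.
Insert 660: h=10, slot 10 empty -> index 10.
Insert 271: h=11, slots 11,12 occupied -> index 2.
Table: [_, 625, 271, _, _, _, 58, _, _, _, 660, 778, 219]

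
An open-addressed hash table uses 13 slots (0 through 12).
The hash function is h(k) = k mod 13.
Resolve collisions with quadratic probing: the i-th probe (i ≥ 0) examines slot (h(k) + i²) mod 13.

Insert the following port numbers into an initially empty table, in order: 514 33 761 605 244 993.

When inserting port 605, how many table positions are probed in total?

4

514 hashes to 7; slot 7 is free => place at 7.
33 hashes to 7; 7 taken => place at 8.
761 hashes to 7; 7,8 taken => place at 11.
605 hashes to 7; 7,8,11 taken => place at 3.
244 hashes to 10; slot 10 is free => place at 10.
993 hashes to 5; slot 5 is free => place at 5.
Table: [., ., ., 605, ., 993, ., 514, 33, ., 244, 761, .]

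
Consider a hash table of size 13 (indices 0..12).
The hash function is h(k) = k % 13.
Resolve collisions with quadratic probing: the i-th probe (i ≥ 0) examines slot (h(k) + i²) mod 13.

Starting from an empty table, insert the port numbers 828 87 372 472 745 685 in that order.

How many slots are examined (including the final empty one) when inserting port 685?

828 hashes to 9; slot 9 is free → place at 9.
87 hashes to 9; 9 taken → place at 10.
372 hashes to 8; slot 8 is free → place at 8.
472 hashes to 4; slot 4 is free → place at 4.
745 hashes to 4; 4 taken → place at 5.
685 hashes to 9; 9,10 taken → place at 0.
Table: [685, ., ., ., 472, 745, ., ., 372, 828, 87, ., .]

3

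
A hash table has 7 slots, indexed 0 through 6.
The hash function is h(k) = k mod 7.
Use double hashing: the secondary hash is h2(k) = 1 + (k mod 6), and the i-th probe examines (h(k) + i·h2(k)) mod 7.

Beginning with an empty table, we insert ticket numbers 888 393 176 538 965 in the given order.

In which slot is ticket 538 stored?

2

888: h=6 => slot 6
393: h=1 => slot 1
176: h=1, h2=3, probe 1,4 => slot 4
538: h=6, h2=5, probe 6,4,2 => slot 2
965: h=6, h2=6, probe 6,5 => slot 5
Table: [—, 393, 538, —, 176, 965, 888]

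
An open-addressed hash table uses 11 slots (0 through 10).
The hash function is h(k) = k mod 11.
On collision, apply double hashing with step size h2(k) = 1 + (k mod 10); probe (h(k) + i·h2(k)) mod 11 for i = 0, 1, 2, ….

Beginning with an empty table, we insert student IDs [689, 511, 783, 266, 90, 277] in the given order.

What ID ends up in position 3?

90

689 hashes to 7; slot 7 is free → place at 7.
511 hashes to 5; slot 5 is free → place at 5.
783 hashes to 2; slot 2 is free → place at 2.
266 hashes to 2, h2=7; 2 taken → place at 9.
90 hashes to 2, h2=1; 2 taken → place at 3.
277 hashes to 2, h2=8; 2 taken → place at 10.
Table: [., ., 783, 90, ., 511, ., 689, ., 266, 277]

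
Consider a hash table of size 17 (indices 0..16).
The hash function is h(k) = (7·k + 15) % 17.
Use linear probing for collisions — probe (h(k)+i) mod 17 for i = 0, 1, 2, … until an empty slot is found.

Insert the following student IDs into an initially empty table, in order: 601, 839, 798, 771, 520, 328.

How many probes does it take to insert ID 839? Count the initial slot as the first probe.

2

601: h=6 → slot 6
839: h=6, probe 6,7 → slot 7
798: h=8 → slot 8
771: h=6, probe 6,7,8,9 → slot 9
520: h=0 → slot 0
328: h=16 → slot 16
Table: [520, -, -, -, -, -, 601, 839, 798, 771, -, -, -, -, -, -, 328]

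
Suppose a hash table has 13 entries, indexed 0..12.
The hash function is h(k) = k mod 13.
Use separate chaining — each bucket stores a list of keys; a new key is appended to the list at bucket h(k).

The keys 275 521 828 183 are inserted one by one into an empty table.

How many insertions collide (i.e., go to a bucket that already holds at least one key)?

1

275 -> bucket 2
521 -> bucket 1
828 -> bucket 9
183 -> bucket 1 (collision)
Final buckets:
0: -
1: 521 -> 183
2: 275
3: -
4: -
5: -
6: -
7: -
8: -
9: 828
10: -
11: -
12: -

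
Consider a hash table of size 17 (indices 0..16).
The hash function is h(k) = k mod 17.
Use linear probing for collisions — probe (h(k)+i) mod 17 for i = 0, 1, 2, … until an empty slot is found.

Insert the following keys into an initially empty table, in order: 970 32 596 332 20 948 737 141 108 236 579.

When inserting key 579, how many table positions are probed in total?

970 hashes to 1; slot 1 is free => place at 1.
32 hashes to 15; slot 15 is free => place at 15.
596 hashes to 1; 1 taken => place at 2.
332 hashes to 9; slot 9 is free => place at 9.
20 hashes to 3; slot 3 is free => place at 3.
948 hashes to 13; slot 13 is free => place at 13.
737 hashes to 6; slot 6 is free => place at 6.
141 hashes to 5; slot 5 is free => place at 5.
108 hashes to 6; 6 taken => place at 7.
236 hashes to 15; 15 taken => place at 16.
579 hashes to 1; 1,2,3 taken => place at 4.
Table: [-, 970, 596, 20, 579, 141, 737, 108, -, 332, -, -, -, 948, -, 32, 236]

4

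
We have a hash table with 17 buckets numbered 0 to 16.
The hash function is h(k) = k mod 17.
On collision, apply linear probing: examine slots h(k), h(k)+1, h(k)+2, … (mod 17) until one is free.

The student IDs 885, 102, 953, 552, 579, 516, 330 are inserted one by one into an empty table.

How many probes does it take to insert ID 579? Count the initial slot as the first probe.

3

885: h=1 => slot 1
102: h=0 => slot 0
953: h=1, probe 1,2 => slot 2
552: h=8 => slot 8
579: h=1, probe 1,2,3 => slot 3
516: h=6 => slot 6
330: h=7 => slot 7
Table: [102, 885, 953, 579, —, —, 516, 330, 552, —, —, —, —, —, —, —, —]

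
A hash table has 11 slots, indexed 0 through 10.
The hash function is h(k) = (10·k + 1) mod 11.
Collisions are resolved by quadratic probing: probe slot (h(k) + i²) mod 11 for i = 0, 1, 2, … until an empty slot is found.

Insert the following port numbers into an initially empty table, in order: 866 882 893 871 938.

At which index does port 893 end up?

0

Insert 866: h=4, slot 4 empty -> index 4.
Insert 882: h=10, slot 10 empty -> index 10.
Insert 893: h=10, slot 10 occupied -> index 0.
Insert 871: h=10, slots 10,0 occupied -> index 3.
Insert 938: h=9, slot 9 empty -> index 9.
Table: [893, ., ., 871, 866, ., ., ., ., 938, 882]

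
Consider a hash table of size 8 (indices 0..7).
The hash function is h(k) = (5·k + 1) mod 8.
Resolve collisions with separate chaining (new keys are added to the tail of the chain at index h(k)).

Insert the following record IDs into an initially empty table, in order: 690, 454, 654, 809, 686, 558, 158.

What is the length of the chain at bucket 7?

5

Insert 690: h=3, bucket 3 empty → new chain.
Insert 454: h=7, bucket 7 empty → new chain.
Insert 654: h=7, bucket 7 nonempty → append to chain.
Insert 809: h=6, bucket 6 empty → new chain.
Insert 686: h=7, bucket 7 nonempty → append to chain.
Insert 558: h=7, bucket 7 nonempty → append to chain.
Insert 158: h=7, bucket 7 nonempty → append to chain.
Final buckets:
0: .
1: .
2: .
3: 690
4: .
5: .
6: 809
7: 454 -> 654 -> 686 -> 558 -> 158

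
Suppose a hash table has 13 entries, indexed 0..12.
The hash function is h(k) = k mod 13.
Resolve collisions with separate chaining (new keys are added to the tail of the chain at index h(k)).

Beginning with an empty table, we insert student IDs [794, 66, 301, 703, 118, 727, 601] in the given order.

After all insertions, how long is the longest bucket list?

4

794 → bucket 1
66 → bucket 1 (collision)
301 → bucket 2
703 → bucket 1 (collision)
118 → bucket 1 (collision)
727 → bucket 12
601 → bucket 3
Final buckets:
0: ∅
1: 794 -> 66 -> 703 -> 118
2: 301
3: 601
4: ∅
5: ∅
6: ∅
7: ∅
8: ∅
9: ∅
10: ∅
11: ∅
12: 727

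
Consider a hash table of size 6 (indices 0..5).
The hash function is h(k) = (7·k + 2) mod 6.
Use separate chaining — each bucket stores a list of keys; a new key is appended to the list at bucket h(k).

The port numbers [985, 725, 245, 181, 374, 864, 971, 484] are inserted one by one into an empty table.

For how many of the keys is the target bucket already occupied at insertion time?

3

985 → bucket 3
725 → bucket 1
245 → bucket 1 (collision)
181 → bucket 3 (collision)
374 → bucket 4
864 → bucket 2
971 → bucket 1 (collision)
484 → bucket 0
Final buckets:
0: 484
1: 725 -> 245 -> 971
2: 864
3: 985 -> 181
4: 374
5: -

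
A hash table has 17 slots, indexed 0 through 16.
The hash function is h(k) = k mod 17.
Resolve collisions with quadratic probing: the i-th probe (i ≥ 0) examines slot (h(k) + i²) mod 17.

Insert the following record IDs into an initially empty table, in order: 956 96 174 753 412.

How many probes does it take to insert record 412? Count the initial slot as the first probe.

956 hashes to 4; slot 4 is free → place at 4.
96 hashes to 11; slot 11 is free → place at 11.
174 hashes to 4; 4 taken → place at 5.
753 hashes to 5; 5 taken → place at 6.
412 hashes to 4; 4,5 taken → place at 8.
Table: [., ., ., ., 956, 174, 753, ., 412, ., ., 96, ., ., ., ., .]

3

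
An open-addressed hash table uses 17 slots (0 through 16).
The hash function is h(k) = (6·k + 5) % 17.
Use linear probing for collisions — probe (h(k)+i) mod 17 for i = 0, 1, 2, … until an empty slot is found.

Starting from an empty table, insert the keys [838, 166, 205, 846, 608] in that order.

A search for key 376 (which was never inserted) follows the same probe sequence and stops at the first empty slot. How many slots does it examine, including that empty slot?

838: h=1 → slot 1
166: h=15 → slot 15
205: h=11 → slot 11
846: h=15, probe 15,16 → slot 16
608: h=15, probe 15,16,0 → slot 0
Table: [608, 838, ∅, ∅, ∅, ∅, ∅, ∅, ∅, ∅, ∅, 205, ∅, ∅, ∅, 166, 846]
Lookup 376: h=0, probe 0,1,2 → slot 2 empty, not found.

3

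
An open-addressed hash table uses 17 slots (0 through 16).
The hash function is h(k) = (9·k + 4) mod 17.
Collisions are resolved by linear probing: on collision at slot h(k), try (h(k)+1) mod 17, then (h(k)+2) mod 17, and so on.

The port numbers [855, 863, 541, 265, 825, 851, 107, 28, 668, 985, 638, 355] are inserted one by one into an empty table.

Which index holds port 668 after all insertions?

3

Insert 855: h=15, slot 15 empty -> index 15.
Insert 863: h=2, slot 2 empty -> index 2.
Insert 541: h=11, slot 11 empty -> index 11.
Insert 265: h=9, slot 9 empty -> index 9.
Insert 825: h=0, slot 0 empty -> index 0.
Insert 851: h=13, slot 13 empty -> index 13.
Insert 107: h=15, slot 15 occupied -> index 16.
Insert 28: h=1, slot 1 empty -> index 1.
Insert 668: h=15, slots 15,16,0,1,2 occupied -> index 3.
Insert 985: h=12, slot 12 empty -> index 12.
Insert 638: h=0, slots 0,1,2,3 occupied -> index 4.
Insert 355: h=3, slots 3,4 occupied -> index 5.
Table: [825, 28, 863, 668, 638, 355, _, _, _, 265, _, 541, 985, 851, _, 855, 107]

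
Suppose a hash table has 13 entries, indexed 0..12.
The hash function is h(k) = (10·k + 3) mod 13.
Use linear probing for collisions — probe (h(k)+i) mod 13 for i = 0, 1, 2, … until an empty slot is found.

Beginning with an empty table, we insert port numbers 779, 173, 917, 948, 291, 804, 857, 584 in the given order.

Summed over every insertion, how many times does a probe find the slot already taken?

Insert 779: h=6, slot 6 empty → index 6.
Insert 173: h=4, slot 4 empty → index 4.
Insert 917: h=8, slot 8 empty → index 8.
Insert 948: h=6, slot 6 occupied → index 7.
Insert 291: h=1, slot 1 empty → index 1.
Insert 804: h=9, slot 9 empty → index 9.
Insert 857: h=6, slots 6,7,8,9 occupied → index 10.
Insert 584: h=6, slots 6,7,8,9,10 occupied → index 11.
Table: [∅, 291, ∅, ∅, 173, ∅, 779, 948, 917, 804, 857, 584, ∅]

10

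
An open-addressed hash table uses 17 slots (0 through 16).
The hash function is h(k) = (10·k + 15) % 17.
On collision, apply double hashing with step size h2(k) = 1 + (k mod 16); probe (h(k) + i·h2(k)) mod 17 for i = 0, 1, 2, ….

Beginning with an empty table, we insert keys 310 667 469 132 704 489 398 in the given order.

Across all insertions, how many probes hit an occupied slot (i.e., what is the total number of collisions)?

310 hashes to 4; slot 4 is free -> place at 4.
667 hashes to 4, h2=12; 4 taken -> place at 16.
469 hashes to 13; slot 13 is free -> place at 13.
132 hashes to 9; slot 9 is free -> place at 9.
704 hashes to 0; slot 0 is free -> place at 0.
489 hashes to 9, h2=10; 9 taken -> place at 2.
398 hashes to 0, h2=15; 0 taken -> place at 15.
Table: [704, —, 489, —, 310, —, —, —, —, 132, —, —, —, 469, —, 398, 667]

3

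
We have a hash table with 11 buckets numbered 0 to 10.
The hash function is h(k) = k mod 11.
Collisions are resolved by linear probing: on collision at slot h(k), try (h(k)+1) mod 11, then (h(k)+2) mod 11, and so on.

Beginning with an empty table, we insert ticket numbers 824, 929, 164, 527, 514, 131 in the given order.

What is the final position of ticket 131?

2

824: h=10 -> slot 10
929: h=5 -> slot 5
164: h=10, probe 10,0 -> slot 0
527: h=10, probe 10,0,1 -> slot 1
514: h=8 -> slot 8
131: h=10, probe 10,0,1,2 -> slot 2
Table: [164, 527, 131, ., ., 929, ., ., 514, ., 824]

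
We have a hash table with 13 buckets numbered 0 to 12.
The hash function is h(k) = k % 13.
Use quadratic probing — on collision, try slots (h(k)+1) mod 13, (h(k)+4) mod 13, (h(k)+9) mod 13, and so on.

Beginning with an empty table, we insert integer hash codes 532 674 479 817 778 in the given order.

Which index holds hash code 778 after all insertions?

Insert 532: h=12, slot 12 empty => index 12.
Insert 674: h=11, slot 11 empty => index 11.
Insert 479: h=11, slots 11,12 occupied => index 2.
Insert 817: h=11, slots 11,12,2 occupied => index 7.
Insert 778: h=11, slots 11,12,2,7 occupied => index 1.
Table: [_, 778, 479, _, _, _, _, 817, _, _, _, 674, 532]

1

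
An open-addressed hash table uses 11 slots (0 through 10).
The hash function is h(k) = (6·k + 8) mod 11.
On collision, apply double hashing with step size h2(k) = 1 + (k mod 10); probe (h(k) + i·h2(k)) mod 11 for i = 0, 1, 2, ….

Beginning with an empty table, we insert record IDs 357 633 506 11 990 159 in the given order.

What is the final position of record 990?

357 hashes to 5; slot 5 is free → place at 5.
633 hashes to 0; slot 0 is free → place at 0.
506 hashes to 8; slot 8 is free → place at 8.
11 hashes to 8, h2=2; 8 taken → place at 10.
990 hashes to 8, h2=1; 8 taken → place at 9.
159 hashes to 5, h2=10; 5 taken → place at 4.
Table: [633, —, —, —, 159, 357, —, —, 506, 990, 11]

9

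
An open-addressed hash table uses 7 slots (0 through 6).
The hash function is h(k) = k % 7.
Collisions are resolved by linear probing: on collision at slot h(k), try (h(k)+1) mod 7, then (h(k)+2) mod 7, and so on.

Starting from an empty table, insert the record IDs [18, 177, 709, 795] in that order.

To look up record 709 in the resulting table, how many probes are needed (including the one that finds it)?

18: h=4 => slot 4
177: h=2 => slot 2
709: h=2, probe 2,3 => slot 3
795: h=4, probe 4,5 => slot 5
Table: [—, —, 177, 709, 18, 795, —]
Lookup 709: h=2, probe 2,3 → found at 3.

2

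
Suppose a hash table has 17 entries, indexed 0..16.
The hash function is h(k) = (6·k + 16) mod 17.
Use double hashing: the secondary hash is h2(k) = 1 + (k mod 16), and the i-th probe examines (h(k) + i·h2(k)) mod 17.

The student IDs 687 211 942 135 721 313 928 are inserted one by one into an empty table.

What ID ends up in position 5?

942

687 hashes to 7; slot 7 is free -> place at 7.
211 hashes to 7, h2=4; 7 taken -> place at 11.
942 hashes to 7, h2=15; 7 taken -> place at 5.
135 hashes to 10; slot 10 is free -> place at 10.
721 hashes to 7, h2=2; 7 taken -> place at 9.
313 hashes to 7, h2=10; 7 taken -> place at 0.
928 hashes to 8; slot 8 is free -> place at 8.
Table: [313, ., ., ., ., 942, ., 687, 928, 721, 135, 211, ., ., ., ., .]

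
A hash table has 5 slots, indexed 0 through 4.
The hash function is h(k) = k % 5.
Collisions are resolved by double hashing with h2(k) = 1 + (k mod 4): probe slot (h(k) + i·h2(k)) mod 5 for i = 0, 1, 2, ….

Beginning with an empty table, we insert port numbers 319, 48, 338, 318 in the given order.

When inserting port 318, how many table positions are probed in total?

319: h=4 => slot 4
48: h=3 => slot 3
338: h=3, h2=3, probe 3,1 => slot 1
318: h=3, h2=3, probe 3,1,4,2 => slot 2
Table: [—, 338, 318, 48, 319]

4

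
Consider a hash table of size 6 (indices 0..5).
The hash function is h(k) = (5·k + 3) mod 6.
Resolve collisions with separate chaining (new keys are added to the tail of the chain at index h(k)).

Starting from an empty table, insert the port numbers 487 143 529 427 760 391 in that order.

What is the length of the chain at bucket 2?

4

Insert 487: h=2, bucket 2 empty -> new chain.
Insert 143: h=4, bucket 4 empty -> new chain.
Insert 529: h=2, bucket 2 nonempty -> append to chain.
Insert 427: h=2, bucket 2 nonempty -> append to chain.
Insert 760: h=5, bucket 5 empty -> new chain.
Insert 391: h=2, bucket 2 nonempty -> append to chain.
Final buckets:
0: —
1: —
2: 487 -> 529 -> 427 -> 391
3: —
4: 143
5: 760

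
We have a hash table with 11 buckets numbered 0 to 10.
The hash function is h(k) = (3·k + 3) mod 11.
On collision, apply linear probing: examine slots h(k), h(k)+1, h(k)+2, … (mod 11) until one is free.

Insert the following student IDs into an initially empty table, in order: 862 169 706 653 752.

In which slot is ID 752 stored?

7

862: h=4 => slot 4
169: h=4, probe 4,5 => slot 5
706: h=9 => slot 9
653: h=4, probe 4,5,6 => slot 6
752: h=4, probe 4,5,6,7 => slot 7
Table: [-, -, -, -, 862, 169, 653, 752, -, 706, -]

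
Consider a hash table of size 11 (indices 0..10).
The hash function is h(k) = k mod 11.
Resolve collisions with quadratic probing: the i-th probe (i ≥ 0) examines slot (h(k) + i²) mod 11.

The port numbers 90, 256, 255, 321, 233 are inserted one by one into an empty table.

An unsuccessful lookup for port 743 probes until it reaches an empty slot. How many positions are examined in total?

3

90 hashes to 2; slot 2 is free => place at 2.
256 hashes to 3; slot 3 is free => place at 3.
255 hashes to 2; 2,3 taken => place at 6.
321 hashes to 2; 2,3,6 taken => place at 0.
233 hashes to 2; 2,3,6,0 taken => place at 7.
Table: [321, ∅, 90, 256, ∅, ∅, 255, 233, ∅, ∅, ∅]
Lookup 743: h=6, probe 6,7,10 → slot 10 empty, not found.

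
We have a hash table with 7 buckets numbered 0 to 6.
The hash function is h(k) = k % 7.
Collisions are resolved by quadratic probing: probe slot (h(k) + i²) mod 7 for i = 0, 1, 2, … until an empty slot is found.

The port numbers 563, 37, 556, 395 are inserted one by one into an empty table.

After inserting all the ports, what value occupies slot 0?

395

563 hashes to 3; slot 3 is free → place at 3.
37 hashes to 2; slot 2 is free → place at 2.
556 hashes to 3; 3 taken → place at 4.
395 hashes to 3; 3,4 taken → place at 0.
Table: [395, ., 37, 563, 556, ., .]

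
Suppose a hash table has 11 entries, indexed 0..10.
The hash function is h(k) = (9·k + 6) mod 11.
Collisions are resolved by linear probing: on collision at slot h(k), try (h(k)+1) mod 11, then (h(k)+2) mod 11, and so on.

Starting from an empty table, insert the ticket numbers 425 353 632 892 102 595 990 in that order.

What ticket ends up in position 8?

425 hashes to 3; slot 3 is free -> place at 3.
353 hashes to 4; slot 4 is free -> place at 4.
632 hashes to 7; slot 7 is free -> place at 7.
892 hashes to 4; 4 taken -> place at 5.
102 hashes to 0; slot 0 is free -> place at 0.
595 hashes to 4; 4,5 taken -> place at 6.
990 hashes to 6; 6,7 taken -> place at 8.
Table: [102, -, -, 425, 353, 892, 595, 632, 990, -, -]

990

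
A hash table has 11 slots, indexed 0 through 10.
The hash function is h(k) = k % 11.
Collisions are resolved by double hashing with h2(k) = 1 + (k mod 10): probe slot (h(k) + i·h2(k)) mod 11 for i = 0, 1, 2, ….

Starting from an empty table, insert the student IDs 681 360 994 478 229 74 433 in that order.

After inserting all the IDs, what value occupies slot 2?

Insert 681: h=10, slot 10 empty → index 10.
Insert 360: h=8, slot 8 empty → index 8.
Insert 994: h=4, slot 4 empty → index 4.
Insert 478: h=5, slot 5 empty → index 5.
Insert 229: h=9, slot 9 empty → index 9.
Insert 74: h=8, h2=5, slot 8 occupied → index 2.
Insert 433: h=4, h2=4, slots 4,8 occupied → index 1.
Table: [-, 433, 74, -, 994, 478, -, -, 360, 229, 681]

74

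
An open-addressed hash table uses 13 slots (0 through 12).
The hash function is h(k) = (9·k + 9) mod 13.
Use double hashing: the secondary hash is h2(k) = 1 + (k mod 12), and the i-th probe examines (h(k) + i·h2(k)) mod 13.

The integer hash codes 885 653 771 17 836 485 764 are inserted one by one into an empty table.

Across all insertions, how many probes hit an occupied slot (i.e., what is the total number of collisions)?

Insert 885: h=5, slot 5 empty => index 5.
Insert 653: h=10, slot 10 empty => index 10.
Insert 771: h=6, slot 6 empty => index 6.
Insert 17: h=6, h2=6, slot 6 occupied => index 12.
Insert 836: h=6, h2=9, slot 6 occupied => index 2.
Insert 485: h=6, h2=6, slots 6,12,5 occupied => index 11.
Insert 764: h=8, slot 8 empty => index 8.
Table: [., ., 836, ., ., 885, 771, ., 764, ., 653, 485, 17]

5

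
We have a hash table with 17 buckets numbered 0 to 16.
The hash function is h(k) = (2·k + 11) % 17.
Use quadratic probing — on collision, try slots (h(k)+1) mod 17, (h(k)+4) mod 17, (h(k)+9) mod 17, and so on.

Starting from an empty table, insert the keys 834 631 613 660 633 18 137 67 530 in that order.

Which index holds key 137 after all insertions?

12

Insert 834: h=13, slot 13 empty → index 13.
Insert 631: h=15, slot 15 empty → index 15.
Insert 613: h=13, slot 13 occupied → index 14.
Insert 660: h=5, slot 5 empty → index 5.
Insert 633: h=2, slot 2 empty → index 2.
Insert 18: h=13, slots 13,14 occupied → index 0.
Insert 137: h=13, slots 13,14,0,5 occupied → index 12.
Insert 67: h=9, slot 9 empty → index 9.
Insert 530: h=0, slot 0 occupied → index 1.
Table: [18, 530, 633, —, —, 660, —, —, —, 67, —, —, 137, 834, 613, 631, —]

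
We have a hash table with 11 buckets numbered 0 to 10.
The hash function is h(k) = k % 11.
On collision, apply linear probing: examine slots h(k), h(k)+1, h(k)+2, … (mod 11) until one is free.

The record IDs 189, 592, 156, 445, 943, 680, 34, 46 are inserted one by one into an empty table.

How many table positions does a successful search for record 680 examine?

2

189 hashes to 2; slot 2 is free → place at 2.
592 hashes to 9; slot 9 is free → place at 9.
156 hashes to 2; 2 taken → place at 3.
445 hashes to 5; slot 5 is free → place at 5.
943 hashes to 8; slot 8 is free → place at 8.
680 hashes to 9; 9 taken → place at 10.
34 hashes to 1; slot 1 is free → place at 1.
46 hashes to 2; 2,3 taken → place at 4.
Table: [-, 34, 189, 156, 46, 445, -, -, 943, 592, 680]
Lookup 680: h=9, probe 9,10 → found at 10.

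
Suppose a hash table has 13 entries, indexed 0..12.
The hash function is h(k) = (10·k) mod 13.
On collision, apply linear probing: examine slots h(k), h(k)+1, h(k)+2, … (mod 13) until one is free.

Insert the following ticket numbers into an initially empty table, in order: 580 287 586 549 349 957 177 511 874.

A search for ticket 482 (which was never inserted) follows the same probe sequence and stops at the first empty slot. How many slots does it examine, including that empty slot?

580: h=2 -> slot 2
287: h=10 -> slot 10
586: h=10, probe 10,11 -> slot 11
549: h=4 -> slot 4
349: h=6 -> slot 6
957: h=2, probe 2,3 -> slot 3
177: h=2, probe 2,3,4,5 -> slot 5
511: h=1 -> slot 1
874: h=4, probe 4,5,6,7 -> slot 7
Table: [-, 511, 580, 957, 549, 177, 349, 874, -, -, 287, 586, -]
Lookup 482: h=10, probe 10,11,12 → slot 12 empty, not found.

3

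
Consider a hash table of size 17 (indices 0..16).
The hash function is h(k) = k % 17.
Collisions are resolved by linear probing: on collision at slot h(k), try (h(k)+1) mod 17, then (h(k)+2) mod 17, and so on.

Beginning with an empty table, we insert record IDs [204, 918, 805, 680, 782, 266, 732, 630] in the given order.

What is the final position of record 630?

5

Insert 204: h=0, slot 0 empty → index 0.
Insert 918: h=0, slot 0 occupied → index 1.
Insert 805: h=6, slot 6 empty → index 6.
Insert 680: h=0, slots 0,1 occupied → index 2.
Insert 782: h=0, slots 0,1,2 occupied → index 3.
Insert 266: h=11, slot 11 empty → index 11.
Insert 732: h=1, slots 1,2,3 occupied → index 4.
Insert 630: h=1, slots 1,2,3,4 occupied → index 5.
Table: [204, 918, 680, 782, 732, 630, 805, ∅, ∅, ∅, ∅, 266, ∅, ∅, ∅, ∅, ∅]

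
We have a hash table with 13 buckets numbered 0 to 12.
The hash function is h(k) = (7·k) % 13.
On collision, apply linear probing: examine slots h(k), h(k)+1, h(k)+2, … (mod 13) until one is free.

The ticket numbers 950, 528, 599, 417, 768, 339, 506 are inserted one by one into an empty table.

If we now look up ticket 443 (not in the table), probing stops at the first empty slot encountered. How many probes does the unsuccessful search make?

6

Insert 950: h=7, slot 7 empty → index 7.
Insert 528: h=4, slot 4 empty → index 4.
Insert 599: h=7, slot 7 occupied → index 8.
Insert 417: h=7, slots 7,8 occupied → index 9.
Insert 768: h=7, slots 7,8,9 occupied → index 10.
Insert 339: h=7, slots 7,8,9,10 occupied → index 11.
Insert 506: h=6, slot 6 empty → index 6.
Table: [∅, ∅, ∅, ∅, 528, ∅, 506, 950, 599, 417, 768, 339, ∅]
Lookup 443: h=7, probe 7,8,9,10,11,12 → slot 12 empty, not found.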